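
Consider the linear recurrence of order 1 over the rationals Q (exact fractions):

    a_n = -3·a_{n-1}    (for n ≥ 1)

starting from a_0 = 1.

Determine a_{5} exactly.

a_1 = -3·1 = -3
a_2 = -3·-3 = 9
a_3 = -3·9 = -27
a_4 = -3·-27 = 81
a_5 = -3·81 = -243

-243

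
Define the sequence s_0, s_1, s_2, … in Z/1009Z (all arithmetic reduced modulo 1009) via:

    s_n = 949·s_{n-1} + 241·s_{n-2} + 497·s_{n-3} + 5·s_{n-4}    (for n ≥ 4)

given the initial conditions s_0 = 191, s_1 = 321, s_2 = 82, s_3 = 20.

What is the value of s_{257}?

s_4 = 949·20 + 241·82 + 497·321 + 5·191 = 461
s_5 = 949·461 + 241·20 + 497·82 + 5·321 = 348
s_6 = 949·348 + 241·461 + 497·20 + 5·82 = 680
s_7 = 949·680 + 241·348 + 497·461 + 5·20 = 864
s_8 = 949·864 + 241·680 + 497·348 + 5·461 = 745
s_9 = 949·745 + 241·864 + 497·680 + 5·348 = 742
Continuing the recurrence:
  s_10 = 775;  s_11 = 389;  s_12 = 155;  s_13 = 113;  s_14 = 758;  s_15 = 193
  s_16 = 0;  s_17 = 24;  s_18 = 398;  s_19 = 22;  s_20 = 581;  s_21 = 874
  s_22 = 614;  s_23 = 539;  s_24 = 994;  s_25 = 403;  s_26 = 998;  s_27 = 195
  s_28 = 209;  s_29 = 733;  s_30 = 331;  s_31 = 310;  s_32 = 719;  s_33 = 969
  s_34 = 452;  s_35 = 262;  s_36 = 243;  s_37 = 576;  s_38 = 82;  s_39 = 700
  s_40 = 891;  s_41 = 461;  s_42 = 611;  s_43 = 124;  s_44 = 53;  s_45 = 715
  s_46 = 250;  s_47 = 638;  s_48 = 224;  s_49 = 758;  s_50 = 933;  s_51 = 65
  s_52 = 462;  s_53 = 377;  s_54 = 576;  s_55 = 689;  s_56 = 599;  s_57 = 540
  s_58 = 195;  s_59 = 853;  s_60 = 814;  s_61 = 62;  s_62 = 871;  s_63 = 193
  s_64 = 136;  s_65 = 347;  s_66 = 233;  s_67 = 980;  s_68 = 980;  s_69 = 288
  s_70 = 825;  s_71 = 305;  s_72 = 636;  s_73 = 832;  s_74 = 762;  s_75 = 197
  s_76 = 259;  s_77 = 112;  s_78 = 14;  s_79 = 474;  s_80 = 614;  s_81 = 156
  s_82 = 932;  s_83 = 630;  s_84 = 29;  s_85 = 602;  s_86 = 65;  s_87 = 332
  s_88 = 456;  s_89 = 184;  s_90 = 836;  s_91 = 496;  s_92 = 77;  s_93 = 594
  s_94 = 530;  s_95 = 753;  s_96 = 787;  s_97 = 60;  s_98 = 945;  s_99 = 523
  s_100 = 68;  s_101 = 654;  s_102 = 653;  s_103 = 468;  s_104 = 621;  s_105 = 748
  s_106 = 609;  s_107 = 655;  s_108 = 28;  s_109 = 466;  s_110 = 632;  s_111 = 767
  s_112 = 19;  s_113 = 686;  s_114 = 682;  s_115 = 460;  s_116 = 542;  s_117 = 980
  s_118 = 143;  s_119 = 828;  s_120 = 323;  s_121 = 862;  s_122 = 448;  s_123 = 455
  s_124 = 143;  s_125 = 116;  s_126 = 601;  s_127 = 666;  s_128 = 799;  s_129 = 171
  s_130 = 707;  s_131 = 669;  s_132 = 276;  s_133 = 475;  s_134 = 714;  s_135 = 262
  s_136 = 299;  s_137 = 853;  s_138 = 286;  s_139 = 311;  s_140 = 463;  s_141 = 859
  s_142 = 114;  s_143 = 1002;  s_144 = 55;  s_145 = 471;  s_146 = 248;  s_147 = 815
  s_148 = 43;  s_149 = 602;  s_150 = 145;  s_151 = 388;  s_152 = 302;  s_153 = 122
  s_154 = 719;  s_155 = 63;  s_156 = 582;  s_157 = 201;  s_158 = 659;  s_159 = 815
  s_160 = 836;  s_161 = 553;  s_162 = 507;  s_163 = 767;  s_164 = 20;  s_165 = 485
  s_166 = 250;  s_167 = 634;  s_168 = 6;  s_169 = 625;  s_170 = 801;  s_171 = 754
  s_172 = 370;  s_173 = 741;  s_174 = 682;  s_175 = 423;  s_176 = 573;  s_177 = 568
  s_178 = 828;  s_179 = 774;  s_180 = 363;  s_181 = 953;  s_182 = 386;  s_183 = 311
  s_184 = 926;  s_185 = 72;  s_186 = 1004;  s_187 = 154;  s_188 = 708;  s_189 = 581
  s_190 = 391;  s_191 = 22;  s_192 = 779;  s_193 = 408;  s_194 = 582;  s_195 = 667
  s_196 = 177;  s_197 = 488;  s_198 = 690;  s_199 = 18;  s_200 = 995;  s_201 = 425
  s_202 = 675;  s_203 = 571;  s_204 = 546;  s_205 = 509;  s_206 = 752;  s_207 = 634
  s_208 = 340;  s_209 = 147;  s_210 = 486;  s_211 = 833;  s_212 = 645;  s_213 = 730
  s_214 = 369;  s_215 = 254;  s_216 = 809;  s_217 = 944;  s_218 = 36;  s_219 = 80
  s_220 = 841;  s_221 = 513;  s_222 = 960;  s_223 = 90;  s_224 = 806;  s_225 = 983
  s_226 = 149;  s_227 = 388;  s_228 = 710;  s_229 = 724;  s_230 = 389;  s_231 = 445
  s_232 = 593;  s_233 = 224;  s_234 = 442;  s_235 = 521;  s_236 = 872;  s_237 = 416
  s_238 = 361;  s_239 = 1004;  s_240 = 758;  s_241 = 615;  s_242 = 811;  s_243 = 8
  s_244 = 925;  s_245 = 429;  s_246 = 389;  s_247 = 1008;  s_248 = 875;  s_249 = 468
  s_250 = 605;  s_251 = 804;  s_252 = 557;  s_253 = 238;  s_254 = 917;  s_255 = 667
s_256 = 949·667 + 241·917 + 497·238 + 5·557 = 357
s_257 = 949·357 + 241·667 + 497·917 + 5·238 = 956

956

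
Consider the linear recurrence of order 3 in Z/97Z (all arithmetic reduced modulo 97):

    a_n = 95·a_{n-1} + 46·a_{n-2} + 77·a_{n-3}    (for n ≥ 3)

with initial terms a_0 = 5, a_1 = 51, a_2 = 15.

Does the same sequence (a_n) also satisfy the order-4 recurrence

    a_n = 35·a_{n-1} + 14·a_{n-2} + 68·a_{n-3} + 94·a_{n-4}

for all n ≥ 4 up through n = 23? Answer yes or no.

no

Terms a_0..a_23: 5, 51, 15, 82, 88, 95, 84, 17, 87, 92, 83, 95, 42, 7, 18, 28, 50, 52, 84, 60, 85, 37, 17, 65
n=4: candidate gives 34, actual a_4 = 88 ✗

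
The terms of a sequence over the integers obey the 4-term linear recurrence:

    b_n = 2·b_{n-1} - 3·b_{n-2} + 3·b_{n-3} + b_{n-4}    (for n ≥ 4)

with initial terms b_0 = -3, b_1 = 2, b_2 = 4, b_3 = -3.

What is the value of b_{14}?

-895

b_4 = 2·-3 + -3·4 + 3·2 + 1·-3 = -15
b_5 = 2·-15 + -3·-3 + 3·4 + 1·2 = -7
b_6 = 2·-7 + -3·-15 + 3·-3 + 1·4 = 26
b_7 = 2·26 + -3·-7 + 3·-15 + 1·-3 = 25
b_8 = 2·25 + -3·26 + 3·-7 + 1·-15 = -64
b_9 = 2·-64 + -3·25 + 3·26 + 1·-7 = -132
b_10 = 2·-132 + -3·-64 + 3·25 + 1·26 = 29
b_11 = 2·29 + -3·-132 + 3·-64 + 1·25 = 287
b_12 = 2·287 + -3·29 + 3·-132 + 1·-64 = 27
b_13 = 2·27 + -3·287 + 3·29 + 1·-132 = -852
b_14 = 2·-852 + -3·27 + 3·287 + 1·29 = -895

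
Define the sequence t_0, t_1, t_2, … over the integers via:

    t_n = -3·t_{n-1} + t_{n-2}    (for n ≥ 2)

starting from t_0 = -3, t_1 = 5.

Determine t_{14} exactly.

t_2 = -3·5 + 1·-3 = -18
t_3 = -3·-18 + 1·5 = 59
t_4 = -3·59 + 1·-18 = -195
t_5 = -3·-195 + 1·59 = 644
t_6 = -3·644 + 1·-195 = -2127
t_7 = -3·-2127 + 1·644 = 7025
t_8 = -3·7025 + 1·-2127 = -23202
t_9 = -3·-23202 + 1·7025 = 76631
t_10 = -3·76631 + 1·-23202 = -253095
t_11 = -3·-253095 + 1·76631 = 835916
t_12 = -3·835916 + 1·-253095 = -2760843
t_13 = -3·-2760843 + 1·835916 = 9118445
t_14 = -3·9118445 + 1·-2760843 = -30116178

-30116178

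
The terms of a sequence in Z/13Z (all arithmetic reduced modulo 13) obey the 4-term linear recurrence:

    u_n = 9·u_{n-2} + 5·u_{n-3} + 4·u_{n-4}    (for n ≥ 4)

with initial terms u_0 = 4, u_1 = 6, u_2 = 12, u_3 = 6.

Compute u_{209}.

u_4 = 0·6 + 9·12 + 5·6 + 4·4 = 11
u_5 = 0·11 + 9·6 + 5·12 + 4·6 = 8
u_6 = 0·8 + 9·11 + 5·6 + 4·12 = 8
u_7 = 0·8 + 9·8 + 5·11 + 4·6 = 8
u_8 = 0·8 + 9·8 + 5·8 + 4·11 = 0
u_9 = 0·0 + 9·8 + 5·8 + 4·8 = 1
Continuing the recurrence:
  u_10 = 7;  u_11 = 2;  u_12 = 3;  u_13 = 5;  u_14 = 0;  u_15 = 3
  u_16 = 11;  u_17 = 8;  u_18 = 10;  u_19 = 9;  u_20 = 5;  u_21 = 7
  u_22 = 0;  u_23 = 7;  u_24 = 3;  u_25 = 0;  u_26 = 10;  u_27 = 4
  u_28 = 11;  u_29 = 8;  u_30 = 3;  u_31 = 0;  u_32 = 7;  u_33 = 8
  u_34 = 10;  u_35 = 3;  u_36 = 2;  u_37 = 5;  u_38 = 8;  u_39 = 2
  u_40 = 1;  u_41 = 0;  u_42 = 12;  u_43 = 0;  u_44 = 8;  u_45 = 8
  u_46 = 3;  u_47 = 8;  u_48 = 8;  u_49 = 2;  u_50 = 7;  u_51 = 12
  u_52 = 1;  u_53 = 8;  u_54 = 6;  u_55 = 8;  u_56 = 7;  u_57 = 4
  u_58 = 10;  u_59 = 12;  u_60 = 8;  u_61 = 5;  u_62 = 3;  u_63 = 3
  u_64 = 6;  u_65 = 10;  u_66 = 3;  u_67 = 2;  u_68 = 10;  u_69 = 8
  u_70 = 8;  u_71 = 0;  u_72 = 9;  u_73 = 7;  u_74 = 9;  u_75 = 4
  u_76 = 9;  u_77 = 5;  u_78 = 7;  u_79 = 2;  u_80 = 7;  u_81 = 8
  u_82 = 10;  u_83 = 11;  u_84 = 2;  u_85 = 12;  u_86 = 9;  u_87 = 6
  u_88 = 6;  u_89 = 4;  u_90 = 3;  u_91 = 12;  u_92 = 6;  u_93 = 9
  u_94 = 9;  u_95 = 3;  u_96 = 7;  u_97 = 4;  u_98 = 10;  u_99 = 5
  u_100 = 8;  u_101 = 7;  u_102 = 7;  u_103 = 6;  u_104 = 0;  u_105 = 0
  u_106 = 6;  u_107 = 11;  u_108 = 2;  u_109 = 12;  u_110 = 6;  u_111 = 6
  u_112 = 5;  u_113 = 2;  u_114 = 8;  u_115 = 2;  u_116 = 11;  u_117 = 1
  u_118 = 11;  u_119 = 7;  u_120 = 5;  u_121 = 5;  u_122 = 7;  u_123 = 7
  u_124 = 4;  u_125 = 1;  u_126 = 8;  u_127 = 5;  u_128 = 2;  u_129 = 11
  u_130 = 10;  u_131 = 12;  u_132 = 10;  u_133 = 7;  u_134 = 8;  u_135 = 5
  u_136 = 4;  u_137 = 9;  u_138 = 2;  u_139 = 4;  u_140 = 1;  u_141 = 4
  u_142 = 11;  u_143 = 5;  u_144 = 6;  u_145 = 12;  u_146 = 6;  u_147 = 2
  u_148 = 8;  u_149 = 5;  u_150 = 2;  u_151 = 2;  u_152 = 10;  u_153 = 9
  u_154 = 4;  u_155 = 9;  u_156 = 4;  u_157 = 7;  u_158 = 6;  u_159 = 2
  u_160 = 1;  u_161 = 11;  u_162 = 4;  u_163 = 8;  u_164 = 4;  u_165 = 6
  u_166 = 1;  u_167 = 2;  u_168 = 3;  u_169 = 8;  u_170 = 2;  u_171 = 4
  u_172 = 5;  u_173 = 0;  u_174 = 8;  u_175 = 2;  u_176 = 1;  u_177 = 6
  u_178 = 12;  u_179 = 2;  u_180 = 12;  u_181 = 11;  u_182 = 10;  u_183 = 11
  u_184 = 11;  u_185 = 11;  u_186 = 12;  u_187 = 3;  u_188 = 12;  u_189 = 1
  u_190 = 2;  u_191 = 3;  u_192 = 6;  u_193 = 2;  u_194 = 12;  u_195 = 8
  u_196 = 12;  u_197 = 10;  u_198 = 1;  u_199 = 0;  u_200 = 3;  u_201 = 6
  u_202 = 5;  u_203 = 4;  u_204 = 9;  u_205 = 7;  u_206 = 4;  u_207 = 7
u_208 = 0·7 + 9·4 + 5·7 + 4·9 = 3
u_209 = 0·3 + 9·7 + 5·4 + 4·7 = 7

7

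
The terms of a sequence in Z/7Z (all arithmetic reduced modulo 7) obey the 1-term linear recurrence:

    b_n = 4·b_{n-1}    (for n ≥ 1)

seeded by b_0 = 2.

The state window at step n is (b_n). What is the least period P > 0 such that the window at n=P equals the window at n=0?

n=0: window = (2)
n=1: window = (1)
n=2: window = (4)
n=3: window = (2)
window at n=3 equals window at n=0 → period = 3

3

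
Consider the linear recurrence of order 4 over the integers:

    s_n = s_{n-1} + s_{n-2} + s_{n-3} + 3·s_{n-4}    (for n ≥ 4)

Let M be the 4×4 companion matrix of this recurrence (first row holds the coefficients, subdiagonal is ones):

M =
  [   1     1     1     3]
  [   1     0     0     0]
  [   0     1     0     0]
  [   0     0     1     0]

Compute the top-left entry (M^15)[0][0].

(M^15)[0][0] is the top entry after applying M 15 times to the unit state (1, 0, 0, 0). Equivalently it is h_{18} for the auxiliary sequence (h_n) obeying the same recurrence with h_3 = 1 and h_i = 0 for 0 ≤ i < 3:
h_4 = 1·1 + 1·0 + 1·0 + 3·0 = 1
h_5 = 1·1 + 1·1 + 1·0 + 3·0 = 2
h_6 = 1·2 + 1·1 + 1·1 + 3·0 = 4
h_7 = 1·4 + 1·2 + 1·1 + 3·1 = 10
h_8 = 1·10 + 1·4 + 1·2 + 3·1 = 19
h_9 = 1·19 + 1·10 + 1·4 + 3·2 = 39
h_10 = 1·39 + 1·19 + 1·10 + 3·4 = 80
h_11 = 1·80 + 1·39 + 1·19 + 3·10 = 168
h_12 = 1·168 + 1·80 + 1·39 + 3·19 = 344
h_13 = 1·344 + 1·168 + 1·80 + 3·39 = 709
h_14 = 1·709 + 1·344 + 1·168 + 3·80 = 1461
h_15 = 1·1461 + 1·709 + 1·344 + 3·168 = 3018
h_16 = 1·3018 + 1·1461 + 1·709 + 3·344 = 6220
h_17 = 1·6220 + 1·3018 + 1·1461 + 3·709 = 12826
h_18 = 1·12826 + 1·6220 + 1·3018 + 3·1461 = 26447

26447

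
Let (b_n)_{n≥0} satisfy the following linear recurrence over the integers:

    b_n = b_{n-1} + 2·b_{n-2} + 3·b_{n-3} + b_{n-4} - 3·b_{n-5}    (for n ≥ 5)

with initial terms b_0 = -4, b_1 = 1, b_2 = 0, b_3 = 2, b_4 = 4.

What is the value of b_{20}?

6331815

b_5 = 1·4 + 2·2 + 3·0 + 1·1 + -3·-4 = 21
b_6 = 1·21 + 2·4 + 3·2 + 1·0 + -3·1 = 32
b_7 = 1·32 + 2·21 + 3·4 + 1·2 + -3·0 = 88
b_8 = 1·88 + 2·32 + 3·21 + 1·4 + -3·2 = 213
b_9 = 1·213 + 2·88 + 3·32 + 1·21 + -3·4 = 494
b_10 = 1·494 + 2·213 + 3·88 + 1·32 + -3·21 = 1153
b_11 = 1·1153 + 2·494 + 3·213 + 1·88 + -3·32 = 2772
b_12 = 1·2772 + 2·1153 + 3·494 + 1·213 + -3·88 = 6509
b_13 = 1·6509 + 2·2772 + 3·1153 + 1·494 + -3·213 = 15367
b_14 = 1·15367 + 2·6509 + 3·2772 + 1·1153 + -3·494 = 36372
b_15 = 1·36372 + 2·15367 + 3·6509 + 1·2772 + -3·1153 = 85946
b_16 = 1·85946 + 2·36372 + 3·15367 + 1·6509 + -3·2772 = 202984
b_17 = 1·202984 + 2·85946 + 3·36372 + 1·15367 + -3·6509 = 479832
b_18 = 1·479832 + 2·202984 + 3·85946 + 1·36372 + -3·15367 = 1133909
b_19 = 1·1133909 + 2·479832 + 3·202984 + 1·85946 + -3·36372 = 2679355
b_20 = 1·2679355 + 2·1133909 + 3·479832 + 1·202984 + -3·85946 = 6331815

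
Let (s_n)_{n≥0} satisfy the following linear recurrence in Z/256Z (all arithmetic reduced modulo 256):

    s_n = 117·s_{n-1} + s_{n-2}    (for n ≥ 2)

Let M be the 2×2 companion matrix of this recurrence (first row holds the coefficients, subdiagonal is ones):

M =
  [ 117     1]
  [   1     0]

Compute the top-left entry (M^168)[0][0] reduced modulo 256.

(M^168)[0][0] is the top entry after applying M 168 times to the unit state (1, 0). Equivalently it is h_{169} for the auxiliary sequence (h_n) obeying the same recurrence with h_1 = 1 and h_i = 0 for 0 ≤ i < 1:
h_2 = 117·1 + 1·0 = 117
h_3 = 117·117 + 1·1 = 122
h_4 = 117·122 + 1·117 = 55
h_5 = 117·55 + 1·122 = 157
h_6 = 117·157 + 1·55 = 248
h_7 = 117·248 + 1·157 = 245
Continuing the recurrence:
  h_8 = 241;  h_9 = 26;  h_10 = 211;  h_11 = 137;  h_12 = 112;  h_13 = 185
  h_14 = 253;  h_15 = 90;  h_16 = 31;  h_17 = 133;  h_18 = 232;  h_19 = 141
  h_20 = 89;  h_21 = 58;  h_22 = 219;  h_23 = 81;  h_24 = 224;  h_25 = 177
  h_26 = 197;  h_27 = 186;  h_28 = 199;  h_29 = 173;  h_30 = 216;  h_31 = 101
  h_32 = 1;  h_33 = 218;  h_34 = 163;  h_35 = 89;  h_36 = 80;  h_37 = 233
  h_38 = 205;  h_39 = 154;  h_40 = 47;  h_41 = 21;  h_42 = 200;  h_43 = 125
  h_44 = 233;  h_45 = 250;  h_46 = 43;  h_47 = 161;  h_48 = 192;  h_49 = 97
  h_50 = 21;  h_51 = 250;  h_52 = 87;  h_53 = 189;  h_54 = 184;  h_55 = 213
  h_56 = 17;  h_57 = 154;  h_58 = 115;  h_59 = 41;  h_60 = 48;  h_61 = 25
  h_62 = 157;  h_63 = 218;  h_64 = 63;  h_65 = 165;  h_66 = 168;  h_67 = 109
  h_68 = 121;  h_69 = 186;  h_70 = 123;  h_71 = 241;  h_72 = 160;  h_73 = 17
  h_74 = 101;  h_75 = 58;  h_76 = 231;  h_77 = 205;  h_78 = 152;  h_79 = 69
  h_80 = 33;  h_81 = 90;  h_82 = 67;  h_83 = 249;  h_84 = 16;  h_85 = 73
  h_86 = 109;  h_87 = 26;  h_88 = 79;  h_89 = 53;  h_90 = 136;  h_91 = 93
  h_92 = 9;  h_93 = 122;  h_94 = 203;  h_95 = 65;  h_96 = 128;  h_97 = 193
  h_98 = 181;  h_99 = 122;  h_100 = 119;  h_101 = 221;  h_102 = 120;  h_103 = 181
  h_104 = 49;  h_105 = 26;  h_106 = 19;  h_107 = 201;  h_108 = 240;  h_109 = 121
  h_110 = 61;  h_111 = 90;  h_112 = 95;  h_113 = 197;  h_114 = 104;  h_115 = 77
  h_116 = 153;  h_117 = 58;  h_118 = 27;  h_119 = 145;  h_120 = 96;  h_121 = 113
  h_122 = 5;  h_123 = 186;  h_124 = 7;  h_125 = 237;  h_126 = 88;  h_127 = 37
  h_128 = 65;  h_129 = 218;  h_130 = 227;  h_131 = 153;  h_132 = 208;  h_133 = 169
  h_134 = 13;  h_135 = 154;  h_136 = 111;  h_137 = 85;  h_138 = 72;  h_139 = 61
  h_140 = 41;  h_141 = 250;  h_142 = 107;  h_143 = 225;  h_144 = 64;  h_145 = 33
  h_146 = 85;  h_147 = 250;  h_148 = 151;  h_149 = 253;  h_150 = 56;  h_151 = 149
  h_152 = 81;  h_153 = 154;  h_154 = 179;  h_155 = 105;  h_156 = 176;  h_157 = 217
  h_158 = 221;  h_159 = 218;  h_160 = 127;  h_161 = 229;  h_162 = 40;  h_163 = 45
  h_164 = 185;  h_165 = 186;  h_166 = 187;  h_167 = 49
h_168 = 117·49 + 1·187 = 32
h_169 = 117·32 + 1·49 = 209

209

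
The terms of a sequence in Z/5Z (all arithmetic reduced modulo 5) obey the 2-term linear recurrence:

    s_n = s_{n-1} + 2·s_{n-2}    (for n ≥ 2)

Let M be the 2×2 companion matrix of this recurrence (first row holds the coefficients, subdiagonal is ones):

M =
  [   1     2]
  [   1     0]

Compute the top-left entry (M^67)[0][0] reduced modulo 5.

(M^67)[0][0] is the top entry after applying M 67 times to the unit state (1, 0). Equivalently it is h_{68} for the auxiliary sequence (h_n) obeying the same recurrence with h_1 = 1 and h_i = 0 for 0 ≤ i < 1:
h_2 = 1·1 + 2·0 = 1
h_3 = 1·1 + 2·1 = 3
h_4 = 1·3 + 2·1 = 0
h_5 = 1·0 + 2·3 = 1
(h_4, h_5) = (0, 1) = (h_0, h_1), so the sequence has period 4.
68 ≡ 0 (mod 4), hence h_68 = h_0 = 0.

0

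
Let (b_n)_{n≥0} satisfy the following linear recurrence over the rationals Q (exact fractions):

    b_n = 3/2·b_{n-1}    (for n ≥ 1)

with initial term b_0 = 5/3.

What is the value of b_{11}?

295245/2048

b_1 = 3/2·5/3 = 5/2
b_2 = 3/2·5/2 = 15/4
b_3 = 3/2·15/4 = 45/8
b_4 = 3/2·45/8 = 135/16
b_5 = 3/2·135/16 = 405/32
b_6 = 3/2·405/32 = 1215/64
b_7 = 3/2·1215/64 = 3645/128
b_8 = 3/2·3645/128 = 10935/256
b_9 = 3/2·10935/256 = 32805/512
b_10 = 3/2·32805/512 = 98415/1024
b_11 = 3/2·98415/1024 = 295245/2048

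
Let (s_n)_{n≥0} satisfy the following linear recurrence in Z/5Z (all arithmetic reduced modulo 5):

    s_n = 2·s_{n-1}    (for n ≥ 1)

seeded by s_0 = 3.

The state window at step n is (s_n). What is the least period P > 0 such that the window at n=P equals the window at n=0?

4

n=0: window = (3)
n=1: window = (1)
n=2: window = (2)
n=3: window = (4)
n=4: window = (3)
window at n=4 equals window at n=0 → period = 4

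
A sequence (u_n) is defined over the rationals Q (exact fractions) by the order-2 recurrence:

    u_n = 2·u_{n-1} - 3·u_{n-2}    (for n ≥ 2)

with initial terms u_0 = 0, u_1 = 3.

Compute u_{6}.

u_2 = 2·3 + -3·0 = 6
u_3 = 2·6 + -3·3 = 3
u_4 = 2·3 + -3·6 = -12
u_5 = 2·-12 + -3·3 = -33
u_6 = 2·-33 + -3·-12 = -30

-30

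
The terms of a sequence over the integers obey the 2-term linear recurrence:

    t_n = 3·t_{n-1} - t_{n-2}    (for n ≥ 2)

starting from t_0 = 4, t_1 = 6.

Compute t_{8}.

4414

t_2 = 3·6 + -1·4 = 14
t_3 = 3·14 + -1·6 = 36
t_4 = 3·36 + -1·14 = 94
t_5 = 3·94 + -1·36 = 246
t_6 = 3·246 + -1·94 = 644
t_7 = 3·644 + -1·246 = 1686
t_8 = 3·1686 + -1·644 = 4414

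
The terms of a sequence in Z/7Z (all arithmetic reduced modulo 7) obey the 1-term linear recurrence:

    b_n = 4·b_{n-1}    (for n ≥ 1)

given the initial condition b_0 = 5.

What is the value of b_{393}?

5

b_1 = 4·5 = 6
b_2 = 4·6 = 3
b_3 = 4·3 = 5
(b_3) = (5) = (b_0), so the sequence has period 3.
393 ≡ 0 (mod 3), hence b_393 = b_0 = 5.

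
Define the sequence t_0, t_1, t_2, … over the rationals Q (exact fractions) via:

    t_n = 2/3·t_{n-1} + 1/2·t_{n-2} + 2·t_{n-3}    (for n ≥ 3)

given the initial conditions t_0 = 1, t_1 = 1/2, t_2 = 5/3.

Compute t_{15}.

1682189179393/1224440064

t_3 = 2/3·5/3 + 1/2·1/2 + 2·1 = 121/36
t_4 = 2/3·121/36 + 1/2·5/3 + 2·1/2 = 110/27
t_5 = 2/3·110/27 + 1/2·121/36 + 2·5/3 = 5009/648
t_6 = 2/3·5009/648 + 1/2·110/27 + 2·121/36 = 13523/972
t_7 = 2/3·13523/972 + 1/2·5009/648 + 2·110/27 = 248305/11664
t_8 = 2/3·248305/11664 + 1/2·13523/972 + 2·5009/648 = 320249/8748
t_9 = 2/3·320249/8748 + 1/2·248305/11664 + 2·13523/972 = 13200665/209952
t_10 = 2/3·13200665/209952 + 1/2·320249/8748 + 2·248305/11664 = 32373617/314928
t_11 = 2/3·32373617/314928 + 1/2·13200665/209952 + 2·320249/8748 = 654490057/3779136
t_12 = 2/3·654490057/3779136 + 1/2·32373617/314928 + 2·13200665/209952 = 207336065/708588
t_13 = 2/3·207336065/708588 + 1/2·654490057/3779136 + 2·32373617/314928 = 33145321217/68024448
t_14 = 2/3·33145321217/68024448 + 1/2·207336065/708588 + 2·654490057/3779136 = 83415980975/102036672
t_15 = 2/3·83415980975/102036672 + 1/2·33145321217/68024448 + 2·207336065/708588 = 1682189179393/1224440064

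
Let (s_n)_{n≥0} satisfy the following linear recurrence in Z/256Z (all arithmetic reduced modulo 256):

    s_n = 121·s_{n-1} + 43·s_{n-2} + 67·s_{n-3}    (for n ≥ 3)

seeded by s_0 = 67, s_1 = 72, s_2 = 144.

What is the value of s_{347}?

117

s_3 = 121·144 + 43·72 + 67·67 = 177
s_4 = 121·177 + 43·144 + 67·72 = 177
s_5 = 121·177 + 43·177 + 67·144 = 20
s_6 = 121·20 + 43·177 + 67·177 = 130
s_7 = 121·130 + 43·20 + 67·177 = 33
s_8 = 121·33 + 43·130 + 67·20 = 171
Continuing the recurrence:
  s_9 = 100;  s_10 = 160;  s_11 = 45;  s_12 = 81;  s_13 = 184;  s_14 = 90
  s_15 = 165;  s_16 = 67;  s_17 = 240;  s_18 = 224;  s_19 = 185;  s_20 = 225
  s_21 = 12;  s_22 = 226;  s_23 = 185;  s_24 = 139;  s_25 = 236;  s_26 = 80
  s_27 = 213;  s_28 = 225;  s_29 = 16;  s_30 = 26;  s_31 = 221;  s_32 = 3
  s_33 = 88;  s_34 = 240;  s_35 = 1;  s_36 = 209;  s_37 = 196;  s_38 = 2
  s_39 = 145;  s_40 = 43;  s_41 = 52;  s_42 = 192;  s_43 = 189;  s_44 = 49
  s_45 = 40;  s_46 = 154;  s_47 = 85;  s_48 = 131;  s_49 = 128;  s_50 = 192
  s_51 = 137;  s_52 = 129;  s_53 = 60;  s_54 = 226;  s_55 = 169;  s_56 = 139
  s_57 = 60;  s_58 = 240;  s_59 = 229;  s_60 = 65;  s_61 = 0;  s_62 = 218
  s_63 = 13;  s_64 = 195;  s_65 = 104;  s_66 = 80;  s_67 = 81;  s_68 = 241
  s_69 = 116;  s_70 = 130;  s_71 = 1;  s_72 = 171;  s_73 = 4;  s_74 = 224
  s_75 = 77;  s_76 = 17;  s_77 = 152;  s_78 = 218;  s_79 = 5;  s_80 = 195
  s_81 = 16;  s_82 = 160;  s_83 = 89;  s_84 = 33;  s_85 = 108;  s_86 = 226
  s_87 = 153;  s_88 = 139;  s_89 = 140;  s_90 = 144;  s_91 = 245;  s_92 = 161
  s_93 = 240;  s_94 = 154;  s_95 = 61;  s_96 = 131;  s_97 = 120;  s_98 = 176
  s_99 = 161;  s_100 = 17;  s_101 = 36;  s_102 = 2;  s_103 = 113;  s_104 = 43
  s_105 = 212;  s_106 = 0;  s_107 = 221;  s_108 = 241;  s_109 = 8;  s_110 = 26
  s_111 = 181;  s_112 = 3;  s_113 = 160;  s_114 = 128;  s_115 = 41;  s_116 = 193
  s_117 = 156;  s_118 = 226;  s_119 = 137;  s_120 = 139;  s_121 = 220;  s_122 = 48
  s_123 = 5;  s_124 = 1;  s_125 = 224;  s_126 = 90;  s_127 = 109;  s_128 = 67
  s_129 = 136;  s_130 = 16;  s_131 = 241;  s_132 = 49;  s_133 = 212;  s_134 = 130
  s_135 = 225;  s_136 = 171;  s_137 = 164;  s_138 = 32;  s_139 = 109;  s_140 = 209
  s_141 = 120;  s_142 = 90;  s_143 = 101;  s_144 = 67;  s_145 = 48;  s_146 = 96
  s_147 = 249;  s_148 = 97;  s_149 = 204;  s_150 = 226;  s_151 = 121;  s_152 = 139
  s_153 = 44;  s_154 = 208;  s_155 = 21;  s_156 = 97;  s_157 = 208;  s_158 = 26
  s_159 = 157;  s_160 = 3;  s_161 = 152;  s_162 = 112;  s_163 = 65;  s_164 = 81
  s_165 = 132;  s_166 = 2;  s_167 = 81;  s_168 = 43;  s_169 = 116;  s_170 = 64
  s_171 = 253;  s_172 = 177;  s_173 = 232;  s_174 = 154;  s_175 = 21;  s_176 = 131
  s_177 = 192;  s_178 = 64;  s_179 = 201;  s_180 = 1;  s_181 = 252;  s_182 = 226
  s_183 = 105;  s_184 = 139;  s_185 = 124;  s_186 = 112;  s_187 = 37;  s_188 = 193
  s_189 = 192;  s_190 = 218;  s_191 = 205;  s_192 = 195;  s_193 = 168;  s_194 = 208
  s_195 = 145;  s_196 = 113;  s_197 = 52;  s_198 = 130;  s_199 = 193;  s_200 = 171
  s_201 = 68;  s_202 = 96;  s_203 = 141;  s_204 = 145;  s_205 = 88;  s_206 = 218
  s_207 = 197;  s_208 = 195;  s_209 = 80;  s_210 = 32;  s_211 = 153;  s_212 = 161
  s_213 = 44;  s_214 = 226;  s_215 = 89;  s_216 = 139;  s_217 = 204;  s_218 = 16
  s_219 = 53;  s_220 = 33;  s_221 = 176;  s_222 = 154;  s_223 = 253;  s_224 = 131
  s_225 = 184;  s_226 = 48;  s_227 = 225;  s_228 = 145;  s_229 = 228;  s_230 = 2
  s_231 = 49;  s_232 = 43;  s_233 = 20;  s_234 = 128;  s_235 = 29;  s_236 = 113
  s_237 = 200;  s_238 = 26;  s_239 = 117;  s_240 = 3;  s_241 = 224;  s_242 = 0
  s_243 = 105;  s_244 = 65;  s_245 = 92;  s_246 = 226;  s_247 = 73;  s_248 = 139
  s_249 = 28;  s_250 = 176;  s_251 = 69;  s_252 = 129;  s_253 = 160;  s_254 = 90
  s_255 = 45;  s_256 = 67;  s_257 = 200;  s_258 = 144;  s_259 = 49;  s_260 = 177
  s_261 = 148;  s_262 = 130;  s_263 = 161;  s_264 = 171;  s_265 = 228;  s_266 = 160
  s_267 = 173;  s_268 = 81;  s_269 = 56;  s_270 = 90;  s_271 = 37;  s_272 = 67
  s_273 = 112;  s_274 = 224;  s_275 = 57;  s_276 = 225;  s_277 = 140;  s_278 = 226
  s_279 = 57;  s_280 = 139;  s_281 = 108;  s_282 = 80;  s_283 = 85;  s_284 = 225
  s_285 = 144;  s_286 = 26;  s_287 = 93;  s_288 = 3;  s_289 = 216;  s_290 = 240
  s_291 = 129;  s_292 = 209;  s_293 = 68;  s_294 = 2;  s_295 = 17;  s_296 = 43
  s_297 = 180;  s_298 = 192;  s_299 = 61;  s_300 = 49;  s_301 = 168;  s_302 = 154
  s_303 = 213;  s_304 = 131;  s_305 = 0;  s_306 = 192;  s_307 = 9;  s_308 = 129
  s_309 = 188;  s_310 = 226;  s_311 = 41;  s_312 = 139;  s_313 = 188;  s_314 = 240
  s_315 = 101;  s_316 = 65;  s_317 = 128;  s_318 = 218;  s_319 = 141;  s_320 = 195
  s_321 = 232;  s_322 = 80;  s_323 = 209;  s_324 = 241;  s_325 = 244;  s_326 = 130
  s_327 = 129;  s_328 = 171;  s_329 = 132;  s_330 = 224;  s_331 = 205;  s_332 = 17
  s_333 = 24;  s_334 = 218;  s_335 = 133;  s_336 = 195;  s_337 = 144;  s_338 = 160
  s_339 = 217;  s_340 = 33;  s_341 = 236;  s_342 = 226;  s_343 = 25;  s_344 = 139
  s_345 = 12
s_346 = 121·12 + 43·139 + 67·25 = 144
s_347 = 121·144 + 43·12 + 67·139 = 117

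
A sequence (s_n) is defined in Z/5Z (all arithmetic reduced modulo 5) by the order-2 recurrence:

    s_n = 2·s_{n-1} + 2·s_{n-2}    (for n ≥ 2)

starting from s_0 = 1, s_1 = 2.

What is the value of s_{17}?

s_2 = 2·2 + 2·1 = 1
s_3 = 2·1 + 2·2 = 1
s_4 = 2·1 + 2·1 = 4
s_5 = 2·4 + 2·1 = 0
s_6 = 2·0 + 2·4 = 3
s_7 = 2·3 + 2·0 = 1
s_8 = 2·1 + 2·3 = 3
s_9 = 2·3 + 2·1 = 3
s_10 = 2·3 + 2·3 = 2
s_11 = 2·2 + 2·3 = 0
s_12 = 2·0 + 2·2 = 4
s_13 = 2·4 + 2·0 = 3
s_14 = 2·3 + 2·4 = 4
s_15 = 2·4 + 2·3 = 4
s_16 = 2·4 + 2·4 = 1
s_17 = 2·1 + 2·4 = 0

0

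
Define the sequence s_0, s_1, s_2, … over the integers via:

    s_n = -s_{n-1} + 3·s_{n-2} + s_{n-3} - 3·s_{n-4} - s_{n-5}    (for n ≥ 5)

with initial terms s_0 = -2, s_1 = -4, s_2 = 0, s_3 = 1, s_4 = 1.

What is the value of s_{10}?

-307

s_5 = -1·1 + 3·1 + 1·0 + -3·-4 + -1·-2 = 16
s_6 = -1·16 + 3·1 + 1·1 + -3·0 + -1·-4 = -8
s_7 = -1·-8 + 3·16 + 1·1 + -3·1 + -1·0 = 54
s_8 = -1·54 + 3·-8 + 1·16 + -3·1 + -1·1 = -66
s_9 = -1·-66 + 3·54 + 1·-8 + -3·16 + -1·1 = 171
s_10 = -1·171 + 3·-66 + 1·54 + -3·-8 + -1·16 = -307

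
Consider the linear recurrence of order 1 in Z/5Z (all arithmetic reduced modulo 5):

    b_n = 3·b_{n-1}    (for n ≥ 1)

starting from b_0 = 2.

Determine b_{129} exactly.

b_1 = 3·2 = 1
b_2 = 3·1 = 3
b_3 = 3·3 = 4
b_4 = 3·4 = 2
(b_4) = (2) = (b_0), so the sequence has period 4.
129 ≡ 1 (mod 4), hence b_129 = b_1 = 1.

1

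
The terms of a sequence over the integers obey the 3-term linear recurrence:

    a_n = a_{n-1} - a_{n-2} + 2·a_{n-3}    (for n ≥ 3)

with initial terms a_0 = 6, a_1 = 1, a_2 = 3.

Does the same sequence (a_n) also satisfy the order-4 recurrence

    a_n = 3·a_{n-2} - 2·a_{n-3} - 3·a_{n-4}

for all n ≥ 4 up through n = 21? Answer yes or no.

Terms a_0..a_21: 6, 1, 3, 14, 13, 5, 20, 41, 31, 30, 81, 113, 92, 141, 275, 318, 325, 557, 868, 961, 1207, 1982
n=4: candidate gives -11, actual a_4 = 13 ✗

no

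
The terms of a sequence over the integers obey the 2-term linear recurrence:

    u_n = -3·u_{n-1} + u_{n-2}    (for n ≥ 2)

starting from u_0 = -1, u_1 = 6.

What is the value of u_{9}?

81747

u_2 = -3·6 + 1·-1 = -19
u_3 = -3·-19 + 1·6 = 63
u_4 = -3·63 + 1·-19 = -208
u_5 = -3·-208 + 1·63 = 687
u_6 = -3·687 + 1·-208 = -2269
u_7 = -3·-2269 + 1·687 = 7494
u_8 = -3·7494 + 1·-2269 = -24751
u_9 = -3·-24751 + 1·7494 = 81747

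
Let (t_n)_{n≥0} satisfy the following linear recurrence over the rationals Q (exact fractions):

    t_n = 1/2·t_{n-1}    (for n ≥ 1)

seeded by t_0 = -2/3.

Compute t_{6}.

t_1 = 1/2·-2/3 = -1/3
t_2 = 1/2·-1/3 = -1/6
t_3 = 1/2·-1/6 = -1/12
t_4 = 1/2·-1/12 = -1/24
t_5 = 1/2·-1/24 = -1/48
t_6 = 1/2·-1/48 = -1/96

-1/96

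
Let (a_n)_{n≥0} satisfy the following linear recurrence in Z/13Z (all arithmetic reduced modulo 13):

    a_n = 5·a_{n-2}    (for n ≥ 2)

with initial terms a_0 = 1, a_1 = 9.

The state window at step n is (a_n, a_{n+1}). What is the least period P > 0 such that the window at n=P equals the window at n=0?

n=0: window = (1, 9)
n=1: window = (9, 5)
n=2: window = (5, 6)
n=3: window = (6, 12)
n=4: window = (12, 4)
n=5: window = (4, 8)
n=6: window = (8, 7)
n=7: window = (7, 1)
n=8: window = (1, 9)
window at n=8 equals window at n=0 → period = 8

8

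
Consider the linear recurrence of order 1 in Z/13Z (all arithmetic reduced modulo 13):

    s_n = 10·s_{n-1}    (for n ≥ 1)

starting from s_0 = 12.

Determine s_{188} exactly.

4

s_1 = 10·12 = 3
s_2 = 10·3 = 4
s_3 = 10·4 = 1
s_4 = 10·1 = 10
s_5 = 10·10 = 9
s_6 = 10·9 = 12
(s_6) = (12) = (s_0), so the sequence has period 6.
188 ≡ 2 (mod 6), hence s_188 = s_2 = 4.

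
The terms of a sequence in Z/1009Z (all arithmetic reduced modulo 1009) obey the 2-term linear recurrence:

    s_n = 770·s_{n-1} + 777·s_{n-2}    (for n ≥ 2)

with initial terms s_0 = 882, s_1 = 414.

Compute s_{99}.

s_2 = 770·414 + 777·882 = 139
s_3 = 770·139 + 777·414 = 892
s_4 = 770·892 + 777·139 = 760
s_5 = 770·760 + 777·892 = 890
s_6 = 770·890 + 777·760 = 444
s_7 = 770·444 + 777·890 = 194
s_8 = 770·194 + 777·444 = 967
s_9 = 770·967 + 777·194 = 345
s_10 = 770·345 + 777·967 = 946
s_11 = 770·946 + 777·345 = 602
s_12 = 770·602 + 777·946 = 899
s_13 = 770·899 + 777·602 = 643
s_14 = 770·643 + 777·899 = 995
s_15 = 770·995 + 777·643 = 475
s_16 = 770·475 + 777·995 = 713
s_17 = 770·713 + 777·475 = 904
s_18 = 770·904 + 777·713 = 939
s_19 = 770·939 + 777·904 = 730
s_20 = 770·730 + 777·939 = 183
s_21 = 770·183 + 777·730 = 811
s_22 = 770·811 + 777·183 = 830
s_23 = 770·830 + 777·811 = 934
s_24 = 770·934 + 777·830 = 931
s_25 = 770·931 + 777·934 = 727
s_26 = 770·727 + 777·931 = 738
s_27 = 770·738 + 777·727 = 32
s_28 = 770·32 + 777·738 = 738
s_29 = 770·738 + 777·32 = 841
s_30 = 770·841 + 777·738 = 106
s_31 = 770·106 + 777·841 = 525
s_32 = 770·525 + 777·106 = 274
s_33 = 770·274 + 777·525 = 388
s_34 = 770·388 + 777·274 = 95
s_35 = 770·95 + 777·388 = 287
s_36 = 770·287 + 777·95 = 177
s_37 = 770·177 + 777·287 = 85
s_38 = 770·85 + 777·177 = 170
s_39 = 770·170 + 777·85 = 190
s_40 = 770·190 + 777·170 = 915
s_41 = 770·915 + 777·190 = 584
s_42 = 770·584 + 777·915 = 285
s_43 = 770·285 + 777·584 = 215
s_44 = 770·215 + 777·285 = 548
s_45 = 770·548 + 777·215 = 768
s_46 = 770·768 + 777·548 = 84
s_47 = 770·84 + 777·768 = 521
s_48 = 770·521 + 777·84 = 280
s_49 = 770·280 + 777·521 = 891
s_50 = 770·891 + 777·280 = 575
s_51 = 770·575 + 777·891 = 941
s_52 = 770·941 + 777·575 = 905
s_53 = 770·905 + 777·941 = 272
s_54 = 770·272 + 777·905 = 489
s_55 = 770·489 + 777·272 = 636
s_56 = 770·636 + 777·489 = 924
s_57 = 770·924 + 777·636 = 906
s_58 = 770·906 + 777·924 = 950
s_59 = 770·950 + 777·906 = 664
s_60 = 770·664 + 777·950 = 288
s_61 = 770·288 + 777·664 = 109
s_62 = 770·109 + 777·288 = 970
s_63 = 770·970 + 777·109 = 177
s_64 = 770·177 + 777·970 = 42
s_65 = 770·42 + 777·177 = 357
s_66 = 770·357 + 777·42 = 788
s_67 = 770·788 + 777·357 = 265
s_68 = 770·265 + 777·788 = 45
s_69 = 770·45 + 777·265 = 413
s_70 = 770·413 + 777·45 = 834
s_71 = 770·834 + 777·413 = 495
s_72 = 770·495 + 777·834 = 997
s_73 = 770·997 + 777·495 = 27
s_74 = 770·27 + 777·997 = 367
s_75 = 770·367 + 777·27 = 869
s_76 = 770·869 + 777·367 = 784
s_77 = 770·784 + 777·869 = 490
s_78 = 770·490 + 777·784 = 675
s_79 = 770·675 + 777·490 = 452
s_80 = 770·452 + 777·675 = 739
s_81 = 770·739 + 777·452 = 26
s_82 = 770·26 + 777·739 = 931
s_83 = 770·931 + 777·26 = 502
s_84 = 770·502 + 777·931 = 27
s_85 = 770·27 + 777·502 = 181
s_86 = 770·181 + 777·27 = 927
s_87 = 770·927 + 777·181 = 813
s_88 = 770·813 + 777·927 = 283
s_89 = 770·283 + 777·813 = 33
s_90 = 770·33 + 777·283 = 114
s_91 = 770·114 + 777·33 = 413
s_92 = 770·413 + 777·114 = 970
s_93 = 770·970 + 777·413 = 279
s_94 = 770·279 + 777·970 = 889
s_95 = 770·889 + 777·279 = 276
s_96 = 770·276 + 777·889 = 218
s_97 = 770·218 + 777·276 = 910
s_98 = 770·910 + 777·218 = 328
s_99 = 770·328 + 777·910 = 71

71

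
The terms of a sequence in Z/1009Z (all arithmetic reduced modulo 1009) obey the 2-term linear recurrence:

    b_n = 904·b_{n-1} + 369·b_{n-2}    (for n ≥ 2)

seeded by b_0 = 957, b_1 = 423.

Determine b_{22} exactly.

b_2 = 904·423 + 369·957 = 973
b_3 = 904·973 + 369·423 = 445
b_4 = 904·445 + 369·973 = 531
b_5 = 904·531 + 369·445 = 487
b_6 = 904·487 + 369·531 = 517
b_7 = 904·517 + 369·487 = 302
b_8 = 904·302 + 369·517 = 650
b_9 = 904·650 + 369·302 = 810
b_10 = 904·810 + 369·650 = 423
b_11 = 904·423 + 369·810 = 207
b_12 = 904·207 + 369·423 = 155
b_13 = 904·155 + 369·207 = 577
b_14 = 904·577 + 369·155 = 646
b_15 = 904·646 + 369·577 = 796
b_16 = 904·796 + 369·646 = 417
b_17 = 904·417 + 369·796 = 716
b_18 = 904·716 + 369·417 = 1000
b_19 = 904·1000 + 369·716 = 791
b_20 = 904·791 + 369·1000 = 398
b_21 = 904·398 + 369·791 = 866
b_22 = 904·866 + 369·398 = 437

437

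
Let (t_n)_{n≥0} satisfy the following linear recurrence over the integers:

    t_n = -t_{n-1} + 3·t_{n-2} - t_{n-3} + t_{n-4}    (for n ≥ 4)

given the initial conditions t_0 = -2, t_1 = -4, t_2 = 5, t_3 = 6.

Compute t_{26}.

t_4 = -1·6 + 3·5 + -1·-4 + 1·-2 = 11
t_5 = -1·11 + 3·6 + -1·5 + 1·-4 = -2
t_6 = -1·-2 + 3·11 + -1·6 + 1·5 = 34
t_7 = -1·34 + 3·-2 + -1·11 + 1·6 = -45
t_8 = -1·-45 + 3·34 + -1·-2 + 1·11 = 160
t_9 = -1·160 + 3·-45 + -1·34 + 1·-2 = -331
t_10 = -1·-331 + 3·160 + -1·-45 + 1·34 = 890
t_11 = -1·890 + 3·-331 + -1·160 + 1·-45 = -2088
t_12 = -1·-2088 + 3·890 + -1·-331 + 1·160 = 5249
t_13 = -1·5249 + 3·-2088 + -1·890 + 1·-331 = -12734
t_14 = -1·-12734 + 3·5249 + -1·-2088 + 1·890 = 31459
t_15 = -1·31459 + 3·-12734 + -1·5249 + 1·-2088 = -76998
t_16 = -1·-76998 + 3·31459 + -1·-12734 + 1·5249 = 189358
t_17 = -1·189358 + 3·-76998 + -1·31459 + 1·-12734 = -464545
t_18 = -1·-464545 + 3·189358 + -1·-76998 + 1·31459 = 1141076
t_19 = -1·1141076 + 3·-464545 + -1·189358 + 1·-76998 = -2801067
t_20 = -1·-2801067 + 3·1141076 + -1·-464545 + 1·189358 = 6878198
t_21 = -1·6878198 + 3·-2801067 + -1·1141076 + 1·-464545 = -16887020
t_22 = -1·-16887020 + 3·6878198 + -1·-2801067 + 1·1141076 = 41463757
t_23 = -1·41463757 + 3·-16887020 + -1·6878198 + 1·-2801067 = -101804082
t_24 = -1·-101804082 + 3·41463757 + -1·-16887020 + 1·6878198 = 249960571
t_25 = -1·249960571 + 3·-101804082 + -1·41463757 + 1·-16887020 = -613723594
t_26 = -1·-613723594 + 3·249960571 + -1·-101804082 + 1·41463757 = 1506873146

1506873146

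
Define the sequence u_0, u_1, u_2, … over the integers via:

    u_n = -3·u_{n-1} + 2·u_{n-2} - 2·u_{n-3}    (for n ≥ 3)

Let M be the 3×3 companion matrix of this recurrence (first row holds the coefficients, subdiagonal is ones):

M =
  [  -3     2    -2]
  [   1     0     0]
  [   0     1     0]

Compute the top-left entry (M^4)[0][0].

(M^4)[0][0] is the top entry after applying M 4 times to the unit state (1, 0, 0). Equivalently it is h_{6} for the auxiliary sequence (h_n) obeying the same recurrence with h_2 = 1 and h_i = 0 for 0 ≤ i < 2:
h_3 = -3·1 + 2·0 + -2·0 = -3
h_4 = -3·-3 + 2·1 + -2·0 = 11
h_5 = -3·11 + 2·-3 + -2·1 = -41
h_6 = -3·-41 + 2·11 + -2·-3 = 151

151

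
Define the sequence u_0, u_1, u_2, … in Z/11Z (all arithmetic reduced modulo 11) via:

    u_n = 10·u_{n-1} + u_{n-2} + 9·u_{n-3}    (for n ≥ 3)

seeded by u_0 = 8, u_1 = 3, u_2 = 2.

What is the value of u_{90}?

8

u_3 = 10·2 + 1·3 + 9·8 = 7
u_4 = 10·7 + 1·2 + 9·3 = 0
u_5 = 10·0 + 1·7 + 9·2 = 3
u_6 = 10·3 + 1·0 + 9·7 = 5
u_7 = 10·5 + 1·3 + 9·0 = 9
u_8 = 10·9 + 1·5 + 9·3 = 1
u_9 = 10·1 + 1·9 + 9·5 = 9
u_10 = 10·9 + 1·1 + 9·9 = 7
u_11 = 10·7 + 1·9 + 9·1 = 0
u_12 = 10·0 + 1·7 + 9·9 = 0
u_13 = 10·0 + 1·0 + 9·7 = 8
u_14 = 10·8 + 1·0 + 9·0 = 3
u_15 = 10·3 + 1·8 + 9·0 = 5
u_16 = 10·5 + 1·3 + 9·8 = 4
u_17 = 10·4 + 1·5 + 9·3 = 6
u_18 = 10·6 + 1·4 + 9·5 = 10
u_19 = 10·10 + 1·6 + 9·4 = 10
u_20 = 10·10 + 1·10 + 9·6 = 10
u_21 = 10·10 + 1·10 + 9·10 = 2
u_22 = 10·2 + 1·10 + 9·10 = 10
u_23 = 10·10 + 1·2 + 9·10 = 5
u_24 = 10·5 + 1·10 + 9·2 = 1
u_25 = 10·1 + 1·5 + 9·10 = 6
u_26 = 10·6 + 1·1 + 9·5 = 7
u_27 = 10·7 + 1·6 + 9·1 = 8
u_28 = 10·8 + 1·7 + 9·6 = 9
u_29 = 10·9 + 1·8 + 9·7 = 7
u_30 = 10·7 + 1·9 + 9·8 = 8
u_31 = 10·8 + 1·7 + 9·9 = 3
u_32 = 10·3 + 1·8 + 9·7 = 2
(u_30, u_31, u_32) = (8, 3, 2) = (u_0, u_1, u_2), so the sequence has period 30.
90 ≡ 0 (mod 30), hence u_90 = u_0 = 8.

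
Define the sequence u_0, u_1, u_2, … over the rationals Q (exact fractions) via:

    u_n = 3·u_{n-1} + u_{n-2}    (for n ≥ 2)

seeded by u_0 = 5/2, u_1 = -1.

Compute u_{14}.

-2477881/2

u_2 = 3·-1 + 1·5/2 = -1/2
u_3 = 3·-1/2 + 1·-1 = -5/2
u_4 = 3·-5/2 + 1·-1/2 = -8
u_5 = 3·-8 + 1·-5/2 = -53/2
u_6 = 3·-53/2 + 1·-8 = -175/2
u_7 = 3·-175/2 + 1·-53/2 = -289
u_8 = 3·-289 + 1·-175/2 = -1909/2
u_9 = 3·-1909/2 + 1·-289 = -6305/2
u_10 = 3·-6305/2 + 1·-1909/2 = -10412
u_11 = 3·-10412 + 1·-6305/2 = -68777/2
u_12 = 3·-68777/2 + 1·-10412 = -227155/2
u_13 = 3·-227155/2 + 1·-68777/2 = -375121
u_14 = 3·-375121 + 1·-227155/2 = -2477881/2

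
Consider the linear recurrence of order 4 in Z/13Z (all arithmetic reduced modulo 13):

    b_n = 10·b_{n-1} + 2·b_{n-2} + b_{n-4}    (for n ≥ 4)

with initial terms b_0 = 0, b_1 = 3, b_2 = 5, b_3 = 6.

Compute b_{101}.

8

b_4 = 10·6 + 2·5 + 0·3 + 1·0 = 5
b_5 = 10·5 + 2·6 + 0·5 + 1·3 = 0
b_6 = 10·0 + 2·5 + 0·6 + 1·5 = 2
b_7 = 10·2 + 2·0 + 0·5 + 1·6 = 0
b_8 = 10·0 + 2·2 + 0·0 + 1·5 = 9
b_9 = 10·9 + 2·0 + 0·2 + 1·0 = 12
b_10 = 10·12 + 2·9 + 0·0 + 1·2 = 10
b_11 = 10·10 + 2·12 + 0·9 + 1·0 = 7
b_12 = 10·7 + 2·10 + 0·12 + 1·9 = 8
b_13 = 10·8 + 2·7 + 0·10 + 1·12 = 2
b_14 = 10·2 + 2·8 + 0·7 + 1·10 = 7
b_15 = 10·7 + 2·2 + 0·8 + 1·7 = 3
b_16 = 10·3 + 2·7 + 0·2 + 1·8 = 0
b_17 = 10·0 + 2·3 + 0·7 + 1·2 = 8
b_18 = 10·8 + 2·0 + 0·3 + 1·7 = 9
b_19 = 10·9 + 2·8 + 0·0 + 1·3 = 5
b_20 = 10·5 + 2·9 + 0·8 + 1·0 = 3
b_21 = 10·3 + 2·5 + 0·9 + 1·8 = 9
b_22 = 10·9 + 2·3 + 0·5 + 1·9 = 1
b_23 = 10·1 + 2·9 + 0·3 + 1·5 = 7
b_24 = 10·7 + 2·1 + 0·9 + 1·3 = 10
b_25 = 10·10 + 2·7 + 0·1 + 1·9 = 6
b_26 = 10·6 + 2·10 + 0·7 + 1·1 = 3
b_27 = 10·3 + 2·6 + 0·10 + 1·7 = 10
b_28 = 10·10 + 2·3 + 0·6 + 1·10 = 12
b_29 = 10·12 + 2·10 + 0·3 + 1·6 = 3
b_30 = 10·3 + 2·12 + 0·10 + 1·3 = 5
b_31 = 10·5 + 2·3 + 0·12 + 1·10 = 1
b_32 = 10·1 + 2·5 + 0·3 + 1·12 = 6
b_33 = 10·6 + 2·1 + 0·5 + 1·3 = 0
b_34 = 10·0 + 2·6 + 0·1 + 1·5 = 4
b_35 = 10·4 + 2·0 + 0·6 + 1·1 = 2
b_36 = 10·2 + 2·4 + 0·0 + 1·6 = 8
b_37 = 10·8 + 2·2 + 0·4 + 1·0 = 6
b_38 = 10·6 + 2·8 + 0·2 + 1·4 = 2
b_39 = 10·2 + 2·6 + 0·8 + 1·2 = 8
b_40 = 10·8 + 2·2 + 0·6 + 1·8 = 1
b_41 = 10·1 + 2·8 + 0·2 + 1·6 = 6
b_42 = 10·6 + 2·1 + 0·8 + 1·2 = 12
b_43 = 10·12 + 2·6 + 0·1 + 1·8 = 10
b_44 = 10·10 + 2·12 + 0·6 + 1·1 = 8
b_45 = 10·8 + 2·10 + 0·12 + 1·6 = 2
b_46 = 10·2 + 2·8 + 0·10 + 1·12 = 9
b_47 = 10·9 + 2·2 + 0·8 + 1·10 = 0
b_48 = 10·0 + 2·9 + 0·2 + 1·8 = 0
b_49 = 10·0 + 2·0 + 0·9 + 1·2 = 2
b_50 = 10·2 + 2·0 + 0·0 + 1·9 = 3
b_51 = 10·3 + 2·2 + 0·0 + 1·0 = 8
b_52 = 10·8 + 2·3 + 0·2 + 1·0 = 8
b_53 = 10·8 + 2·8 + 0·3 + 1·2 = 7
b_54 = 10·7 + 2·8 + 0·8 + 1·3 = 11
b_55 = 10·11 + 2·7 + 0·8 + 1·8 = 2
b_56 = 10·2 + 2·11 + 0·7 + 1·8 = 11
b_57 = 10·11 + 2·2 + 0·11 + 1·7 = 4
b_58 = 10·4 + 2·11 + 0·2 + 1·11 = 8
b_59 = 10·8 + 2·4 + 0·11 + 1·2 = 12
b_60 = 10·12 + 2·8 + 0·4 + 1·11 = 4
b_61 = 10·4 + 2·12 + 0·8 + 1·4 = 3
b_62 = 10·3 + 2·4 + 0·12 + 1·8 = 7
b_63 = 10·7 + 2·3 + 0·4 + 1·12 = 10
b_64 = 10·10 + 2·7 + 0·3 + 1·4 = 1
b_65 = 10·1 + 2·10 + 0·7 + 1·3 = 7
b_66 = 10·7 + 2·1 + 0·10 + 1·7 = 1
b_67 = 10·1 + 2·7 + 0·1 + 1·10 = 8
b_68 = 10·8 + 2·1 + 0·7 + 1·1 = 5
b_69 = 10·5 + 2·8 + 0·1 + 1·7 = 8
b_70 = 10·8 + 2·5 + 0·8 + 1·1 = 0
b_71 = 10·0 + 2·8 + 0·5 + 1·8 = 11
b_72 = 10·11 + 2·0 + 0·8 + 1·5 = 11
b_73 = 10·11 + 2·11 + 0·0 + 1·8 = 10
b_74 = 10·10 + 2·11 + 0·11 + 1·0 = 5
b_75 = 10·5 + 2·10 + 0·11 + 1·11 = 3
b_76 = 10·3 + 2·5 + 0·10 + 1·11 = 12
b_77 = 10·12 + 2·3 + 0·5 + 1·10 = 6
b_78 = 10·6 + 2·12 + 0·3 + 1·5 = 11
b_79 = 10·11 + 2·6 + 0·12 + 1·3 = 8
b_80 = 10·8 + 2·11 + 0·6 + 1·12 = 10
b_81 = 10·10 + 2·8 + 0·11 + 1·6 = 5
b_82 = 10·5 + 2·10 + 0·8 + 1·11 = 3
b_83 = 10·3 + 2·5 + 0·10 + 1·8 = 9
b_84 = 10·9 + 2·3 + 0·5 + 1·10 = 2
b_85 = 10·2 + 2·9 + 0·3 + 1·5 = 4
b_86 = 10·4 + 2·2 + 0·9 + 1·3 = 8
b_87 = 10·8 + 2·4 + 0·2 + 1·9 = 6
b_88 = 10·6 + 2·8 + 0·4 + 1·2 = 0
b_89 = 10·0 + 2·6 + 0·8 + 1·4 = 3
b_90 = 10·3 + 2·0 + 0·6 + 1·8 = 12
b_91 = 10·12 + 2·3 + 0·0 + 1·6 = 2
b_92 = 10·2 + 2·12 + 0·3 + 1·0 = 5
b_93 = 10·5 + 2·2 + 0·12 + 1·3 = 5
b_94 = 10·5 + 2·5 + 0·2 + 1·12 = 7
b_95 = 10·7 + 2·5 + 0·5 + 1·2 = 4
b_96 = 10·4 + 2·7 + 0·5 + 1·5 = 7
b_97 = 10·7 + 2·4 + 0·7 + 1·5 = 5
b_98 = 10·5 + 2·7 + 0·4 + 1·7 = 6
b_99 = 10·6 + 2·5 + 0·7 + 1·4 = 9
b_100 = 10·9 + 2·6 + 0·5 + 1·7 = 5
b_101 = 10·5 + 2·9 + 0·6 + 1·5 = 8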